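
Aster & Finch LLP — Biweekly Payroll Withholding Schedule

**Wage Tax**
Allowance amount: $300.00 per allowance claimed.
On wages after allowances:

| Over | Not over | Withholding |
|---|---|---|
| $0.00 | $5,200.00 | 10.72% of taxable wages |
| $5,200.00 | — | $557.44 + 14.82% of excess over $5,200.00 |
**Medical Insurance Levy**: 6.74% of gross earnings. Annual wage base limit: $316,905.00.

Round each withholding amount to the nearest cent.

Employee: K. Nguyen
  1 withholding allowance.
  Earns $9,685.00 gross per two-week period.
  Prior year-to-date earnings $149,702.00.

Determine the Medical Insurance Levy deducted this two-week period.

Medical Insurance Levy: 6.74% × $9,685.00 = $652.77

$652.77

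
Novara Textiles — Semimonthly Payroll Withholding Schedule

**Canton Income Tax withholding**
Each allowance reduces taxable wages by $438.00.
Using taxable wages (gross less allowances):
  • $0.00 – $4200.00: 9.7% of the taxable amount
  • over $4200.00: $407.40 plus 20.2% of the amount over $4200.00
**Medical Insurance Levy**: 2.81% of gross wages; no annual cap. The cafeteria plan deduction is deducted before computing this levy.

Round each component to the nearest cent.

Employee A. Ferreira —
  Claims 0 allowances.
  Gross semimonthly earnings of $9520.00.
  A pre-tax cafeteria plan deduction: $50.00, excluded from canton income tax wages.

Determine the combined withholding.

Canton Income Tax: taxable = $9520.00 − $50.00 = $9470.00
  $407.40 + 20.2% × ($9470.00 − $4200.00) = $407.40 + 20.2% × $5270.00 = $1471.94
Medical Insurance Levy: 2.81% × $9470.00 = $266.11
Total: $1471.94 + $266.11 = $1738.05

$1738.05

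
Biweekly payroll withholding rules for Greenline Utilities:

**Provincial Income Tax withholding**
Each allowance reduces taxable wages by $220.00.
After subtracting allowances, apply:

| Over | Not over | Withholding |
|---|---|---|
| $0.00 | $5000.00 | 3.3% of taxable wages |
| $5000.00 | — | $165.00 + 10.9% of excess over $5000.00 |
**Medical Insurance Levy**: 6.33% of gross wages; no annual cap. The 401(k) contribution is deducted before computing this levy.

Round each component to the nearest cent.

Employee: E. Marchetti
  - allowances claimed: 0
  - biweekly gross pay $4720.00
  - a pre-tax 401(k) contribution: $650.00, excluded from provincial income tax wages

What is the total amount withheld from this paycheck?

$391.94

Provincial Income Tax: taxable = $4720.00 − $650.00 = $4070.00
  3.3% × $4070.00 = $134.31
Medical Insurance Levy: 6.33% × $4070.00 = $257.63
Total: $134.31 + $257.63 = $391.94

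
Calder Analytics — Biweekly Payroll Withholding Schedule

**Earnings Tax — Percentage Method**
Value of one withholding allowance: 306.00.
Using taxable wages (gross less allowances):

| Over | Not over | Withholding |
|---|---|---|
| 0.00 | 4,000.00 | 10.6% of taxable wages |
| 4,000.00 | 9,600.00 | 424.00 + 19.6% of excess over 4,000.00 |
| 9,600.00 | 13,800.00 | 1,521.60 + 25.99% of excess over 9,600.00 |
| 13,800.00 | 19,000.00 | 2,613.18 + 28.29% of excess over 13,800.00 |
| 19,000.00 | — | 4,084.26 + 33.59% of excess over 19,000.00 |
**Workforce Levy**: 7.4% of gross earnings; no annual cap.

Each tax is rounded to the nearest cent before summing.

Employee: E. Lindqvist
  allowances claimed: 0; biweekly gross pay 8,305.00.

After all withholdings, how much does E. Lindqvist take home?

6,422.65

Earnings Tax: taxable = 8,305.00
  424.00 + 19.6% × (8,305.00 − 4,000.00) = 424.00 + 19.6% × 4,305.00 = 1,267.78
Workforce Levy: 7.4% × 8,305.00 = 614.57
Total withheld: 1,267.78 + 614.57 = 1,882.35
Net pay: 8,305.00 − 1,882.35 = 6,422.65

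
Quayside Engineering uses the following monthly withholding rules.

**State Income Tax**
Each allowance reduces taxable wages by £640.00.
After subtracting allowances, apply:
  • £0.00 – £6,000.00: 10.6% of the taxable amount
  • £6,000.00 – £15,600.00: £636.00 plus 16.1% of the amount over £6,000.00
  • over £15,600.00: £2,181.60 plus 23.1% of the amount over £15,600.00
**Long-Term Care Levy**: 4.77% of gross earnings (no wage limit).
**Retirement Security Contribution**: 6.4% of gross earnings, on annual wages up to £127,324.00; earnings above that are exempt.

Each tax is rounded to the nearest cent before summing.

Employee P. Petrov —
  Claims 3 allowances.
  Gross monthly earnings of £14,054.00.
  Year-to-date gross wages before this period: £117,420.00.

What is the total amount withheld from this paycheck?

State Income Tax: taxable = £14,054.00 − 3×£640.00 = £12,134.00
  £636.00 + 16.1% × (£12,134.00 − £6,000.00) = £636.00 + 16.1% × £6,134.00 = £1,623.57
Long-Term Care Levy: 4.77% × £14,054.00 = £670.38
Retirement Security Contribution: cap £127,324.00 − YTD £117,420.00 = £9,904.00 subject; 6.4% × £9,904.00 = £633.86
Total: £1,623.57 + £670.38 + £633.86 = £2,927.81

£2,927.81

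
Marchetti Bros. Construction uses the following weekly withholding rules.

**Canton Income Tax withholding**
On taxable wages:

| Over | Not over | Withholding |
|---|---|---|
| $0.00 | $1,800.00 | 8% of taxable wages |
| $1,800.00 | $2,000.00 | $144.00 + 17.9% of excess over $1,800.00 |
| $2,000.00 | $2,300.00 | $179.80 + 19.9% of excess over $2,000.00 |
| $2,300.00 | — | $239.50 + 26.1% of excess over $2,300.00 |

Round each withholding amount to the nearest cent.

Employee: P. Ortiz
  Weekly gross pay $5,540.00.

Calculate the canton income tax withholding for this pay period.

$1,085.14

Canton Income Tax: taxable = $5,540.00
  $239.50 + 26.1% × ($5,540.00 − $2,300.00) = $239.50 + 26.1% × $3,240.00 = $1,085.14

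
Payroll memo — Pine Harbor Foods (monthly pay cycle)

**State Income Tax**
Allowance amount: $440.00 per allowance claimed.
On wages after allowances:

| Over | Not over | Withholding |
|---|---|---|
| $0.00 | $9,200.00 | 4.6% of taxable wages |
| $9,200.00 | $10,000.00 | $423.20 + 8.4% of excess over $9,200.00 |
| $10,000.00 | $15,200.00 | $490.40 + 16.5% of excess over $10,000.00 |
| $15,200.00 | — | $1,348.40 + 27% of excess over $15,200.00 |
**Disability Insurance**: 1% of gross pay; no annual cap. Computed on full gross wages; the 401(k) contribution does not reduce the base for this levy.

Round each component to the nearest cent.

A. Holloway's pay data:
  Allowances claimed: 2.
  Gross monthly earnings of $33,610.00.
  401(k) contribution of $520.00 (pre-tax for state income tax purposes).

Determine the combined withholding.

$6,277.20

State Income Tax: taxable = $33,610.00 − $520.00 − 2×$440.00 = $32,210.00
  $1,348.40 + 27% × ($32,210.00 − $15,200.00) = $1,348.40 + 27% × $17,010.00 = $5,941.10
Disability Insurance: 1% × $33,610.00 = $336.10
Total: $5,941.10 + $336.10 = $6,277.20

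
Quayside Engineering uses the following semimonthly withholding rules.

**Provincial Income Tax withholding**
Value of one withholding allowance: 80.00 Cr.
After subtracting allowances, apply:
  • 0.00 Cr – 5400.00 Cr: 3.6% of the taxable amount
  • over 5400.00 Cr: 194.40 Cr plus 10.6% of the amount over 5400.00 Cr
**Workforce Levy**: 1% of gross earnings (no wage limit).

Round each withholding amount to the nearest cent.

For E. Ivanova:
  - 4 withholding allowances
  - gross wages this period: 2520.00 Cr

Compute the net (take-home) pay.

Provincial Income Tax: taxable = 2520.00 Cr − 4×80.00 Cr = 2200.00 Cr
  3.6% × 2200.00 Cr = 79.20 Cr
Workforce Levy: 1% × 2520.00 Cr = 25.20 Cr
Total withheld: 79.20 Cr + 25.20 Cr = 104.40 Cr
Net pay: 2520.00 Cr − 104.40 Cr = 2415.60 Cr

2415.60 Cr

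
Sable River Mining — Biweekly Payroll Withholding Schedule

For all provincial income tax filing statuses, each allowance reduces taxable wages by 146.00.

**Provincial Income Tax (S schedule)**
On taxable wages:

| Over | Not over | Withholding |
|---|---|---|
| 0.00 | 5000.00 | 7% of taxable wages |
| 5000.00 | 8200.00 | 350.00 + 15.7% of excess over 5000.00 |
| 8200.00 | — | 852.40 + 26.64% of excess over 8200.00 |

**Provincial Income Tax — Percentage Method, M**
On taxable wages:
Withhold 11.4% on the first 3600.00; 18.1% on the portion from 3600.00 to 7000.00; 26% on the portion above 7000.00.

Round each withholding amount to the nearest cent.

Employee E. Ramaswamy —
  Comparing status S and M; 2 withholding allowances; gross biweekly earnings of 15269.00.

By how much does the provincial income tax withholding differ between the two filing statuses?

Provincial Income Tax (S): taxable = 15269.00 − 2×146.00 = 14977.00
  852.40 + 26.64% × (14977.00 − 8200.00) = 852.40 + 26.64% × 6777.00 = 2657.79
Provincial Income Tax (M): taxable = 15269.00 − 2×146.00 = 14977.00
  1025.80 + 26% × (14977.00 − 7000.00) = 1025.80 + 26% × 7977.00 = 3099.82
Difference: |2657.79 − 3099.82| = 442.03 (higher under M)

442.03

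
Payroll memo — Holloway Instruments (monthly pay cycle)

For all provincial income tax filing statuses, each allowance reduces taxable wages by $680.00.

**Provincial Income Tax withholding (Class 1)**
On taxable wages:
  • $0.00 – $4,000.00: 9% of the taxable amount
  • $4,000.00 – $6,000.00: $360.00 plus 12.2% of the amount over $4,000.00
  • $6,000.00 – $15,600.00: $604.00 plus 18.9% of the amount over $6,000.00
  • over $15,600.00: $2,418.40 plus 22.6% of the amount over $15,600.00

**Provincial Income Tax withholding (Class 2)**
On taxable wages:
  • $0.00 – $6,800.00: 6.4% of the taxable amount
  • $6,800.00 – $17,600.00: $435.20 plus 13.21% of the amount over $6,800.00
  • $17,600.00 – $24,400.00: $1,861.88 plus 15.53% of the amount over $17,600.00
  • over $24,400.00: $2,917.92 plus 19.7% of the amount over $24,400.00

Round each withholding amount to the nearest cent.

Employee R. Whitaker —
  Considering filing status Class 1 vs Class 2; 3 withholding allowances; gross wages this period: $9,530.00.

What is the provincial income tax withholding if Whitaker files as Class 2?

$526.35

Provincial Income Tax (Class 2): taxable = $9,530.00 − 3×$680.00 = $7,490.00
  $435.20 + 13.21% × ($7,490.00 − $6,800.00) = $435.20 + 13.21% × $690.00 = $526.35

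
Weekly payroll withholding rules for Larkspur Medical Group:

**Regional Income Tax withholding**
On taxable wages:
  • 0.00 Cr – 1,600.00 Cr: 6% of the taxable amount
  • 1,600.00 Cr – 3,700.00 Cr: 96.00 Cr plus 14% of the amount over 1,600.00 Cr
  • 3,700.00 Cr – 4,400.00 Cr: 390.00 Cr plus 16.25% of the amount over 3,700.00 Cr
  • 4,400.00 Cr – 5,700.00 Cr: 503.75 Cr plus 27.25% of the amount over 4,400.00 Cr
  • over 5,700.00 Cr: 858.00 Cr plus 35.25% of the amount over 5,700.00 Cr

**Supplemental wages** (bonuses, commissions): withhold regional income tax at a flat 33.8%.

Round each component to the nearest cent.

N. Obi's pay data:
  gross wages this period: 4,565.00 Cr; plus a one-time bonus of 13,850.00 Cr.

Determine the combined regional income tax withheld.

5,230.01 Cr

Regional Income Tax: taxable = 4,565.00 Cr
  503.75 Cr + 27.25% × (4,565.00 Cr − 4,400.00 Cr) = 503.75 Cr + 27.25% × 165.00 Cr = 548.71 Cr
Supplemental (33.8% flat on bonus): 33.8% × 13,850.00 Cr = 4,681.30 Cr
Total regional income tax: 548.71 Cr + 4,681.30 Cr = 5,230.01 Cr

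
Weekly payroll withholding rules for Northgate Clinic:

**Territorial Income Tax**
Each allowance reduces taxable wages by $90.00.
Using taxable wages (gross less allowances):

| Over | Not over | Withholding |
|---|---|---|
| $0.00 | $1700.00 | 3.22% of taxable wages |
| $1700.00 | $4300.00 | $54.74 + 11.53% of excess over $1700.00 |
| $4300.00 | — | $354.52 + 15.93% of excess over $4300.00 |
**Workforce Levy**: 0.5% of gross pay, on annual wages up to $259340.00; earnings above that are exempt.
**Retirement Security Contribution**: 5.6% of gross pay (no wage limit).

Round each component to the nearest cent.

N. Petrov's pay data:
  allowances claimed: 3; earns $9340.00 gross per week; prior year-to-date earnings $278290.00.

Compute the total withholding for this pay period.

Territorial Income Tax: taxable = $9340.00 − 3×$90.00 = $9070.00
  $354.52 + 15.93% × ($9070.00 − $4300.00) = $354.52 + 15.93% × $4770.00 = $1114.38
Workforce Levy: YTD $278290.00 ≥ cap $259340.00 → $0.00
Retirement Security Contribution: 5.6% × $9340.00 = $523.04
Total: $1114.38 + $0.00 + $523.04 = $1637.42

$1637.42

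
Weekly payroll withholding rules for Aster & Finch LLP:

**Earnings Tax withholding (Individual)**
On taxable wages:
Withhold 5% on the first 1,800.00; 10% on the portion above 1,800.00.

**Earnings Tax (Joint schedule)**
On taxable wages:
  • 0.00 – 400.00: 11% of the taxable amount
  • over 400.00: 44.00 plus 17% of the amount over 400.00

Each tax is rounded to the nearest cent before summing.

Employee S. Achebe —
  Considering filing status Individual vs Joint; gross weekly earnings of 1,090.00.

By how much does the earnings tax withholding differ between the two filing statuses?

Earnings Tax (Individual): taxable = 1,090.00
  5% × 1,090.00 = 54.50
Earnings Tax (Joint): taxable = 1,090.00
  44.00 + 17% × (1,090.00 − 400.00) = 44.00 + 17% × 690.00 = 161.30
Difference: |54.50 − 161.30| = 106.80 (higher under Joint)

106.80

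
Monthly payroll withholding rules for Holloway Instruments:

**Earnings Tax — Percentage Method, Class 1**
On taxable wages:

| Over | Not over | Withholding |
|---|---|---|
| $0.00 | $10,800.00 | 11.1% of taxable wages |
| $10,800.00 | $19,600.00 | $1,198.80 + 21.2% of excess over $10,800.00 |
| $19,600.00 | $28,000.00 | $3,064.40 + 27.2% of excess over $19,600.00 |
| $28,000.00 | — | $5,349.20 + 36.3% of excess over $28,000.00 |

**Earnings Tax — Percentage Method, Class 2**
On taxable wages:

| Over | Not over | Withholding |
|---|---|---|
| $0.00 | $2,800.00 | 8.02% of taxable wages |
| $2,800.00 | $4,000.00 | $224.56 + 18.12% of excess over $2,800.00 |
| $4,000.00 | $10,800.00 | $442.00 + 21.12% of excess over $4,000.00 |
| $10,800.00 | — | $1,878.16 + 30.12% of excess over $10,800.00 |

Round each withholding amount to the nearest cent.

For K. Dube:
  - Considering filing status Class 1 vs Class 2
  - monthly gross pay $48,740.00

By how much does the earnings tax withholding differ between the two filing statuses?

$427.87

Earnings Tax (Class 1): taxable = $48,740.00
  $5,349.20 + 36.3% × ($48,740.00 − $28,000.00) = $5,349.20 + 36.3% × $20,740.00 = $12,877.82
Earnings Tax (Class 2): taxable = $48,740.00
  $1,878.16 + 30.12% × ($48,740.00 − $10,800.00) = $1,878.16 + 30.12% × $37,940.00 = $13,305.69
Difference: |$12,877.82 − $13,305.69| = $427.87 (higher under Class 2)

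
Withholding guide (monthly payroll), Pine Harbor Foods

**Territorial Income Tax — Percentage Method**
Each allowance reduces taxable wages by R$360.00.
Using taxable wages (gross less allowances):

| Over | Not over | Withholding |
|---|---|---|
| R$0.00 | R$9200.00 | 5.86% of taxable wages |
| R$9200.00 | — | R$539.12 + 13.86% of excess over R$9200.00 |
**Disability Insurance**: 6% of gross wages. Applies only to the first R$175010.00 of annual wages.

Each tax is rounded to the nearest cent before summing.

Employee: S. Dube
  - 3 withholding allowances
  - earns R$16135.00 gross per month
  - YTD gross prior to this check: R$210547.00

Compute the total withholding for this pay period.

Territorial Income Tax: taxable = R$16135.00 − 3×R$360.00 = R$15055.00
  R$539.12 + 13.86% × (R$15055.00 − R$9200.00) = R$539.12 + 13.86% × R$5855.00 = R$1350.62
Disability Insurance: YTD R$210547.00 ≥ cap R$175010.00 → R$0.00
Total: R$1350.62 + R$0.00 = R$1350.62

R$1350.62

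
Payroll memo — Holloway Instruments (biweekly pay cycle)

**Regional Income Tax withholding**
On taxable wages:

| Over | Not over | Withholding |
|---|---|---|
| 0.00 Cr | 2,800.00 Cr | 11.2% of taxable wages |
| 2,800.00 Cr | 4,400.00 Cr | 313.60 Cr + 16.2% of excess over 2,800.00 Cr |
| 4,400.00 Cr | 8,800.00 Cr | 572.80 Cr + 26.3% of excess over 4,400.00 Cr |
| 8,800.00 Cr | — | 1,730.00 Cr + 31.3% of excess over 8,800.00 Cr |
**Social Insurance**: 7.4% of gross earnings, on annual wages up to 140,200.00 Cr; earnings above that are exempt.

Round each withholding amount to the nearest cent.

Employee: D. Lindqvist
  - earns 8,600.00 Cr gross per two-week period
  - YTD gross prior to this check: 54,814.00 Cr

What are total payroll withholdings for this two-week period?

2,313.80 Cr

Regional Income Tax: taxable = 8,600.00 Cr
  572.80 Cr + 26.3% × (8,600.00 Cr − 4,400.00 Cr) = 572.80 Cr + 26.3% × 4,200.00 Cr = 1,677.40 Cr
Social Insurance: 7.4% × 8,600.00 Cr = 636.40 Cr
Total: 1,677.40 Cr + 636.40 Cr = 2,313.80 Cr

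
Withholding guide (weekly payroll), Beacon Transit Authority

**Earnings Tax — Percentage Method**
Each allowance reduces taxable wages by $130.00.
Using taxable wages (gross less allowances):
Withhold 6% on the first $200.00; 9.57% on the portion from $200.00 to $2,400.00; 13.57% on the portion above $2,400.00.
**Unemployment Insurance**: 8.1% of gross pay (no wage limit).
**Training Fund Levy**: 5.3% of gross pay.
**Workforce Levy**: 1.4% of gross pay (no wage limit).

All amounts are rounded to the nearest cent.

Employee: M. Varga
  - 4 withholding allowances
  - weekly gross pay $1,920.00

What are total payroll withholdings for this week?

Earnings Tax: taxable = $1,920.00 − 4×$130.00 = $1,400.00
  $12.00 + 9.57% × ($1,400.00 − $200.00) = $12.00 + 9.57% × $1,200.00 = $126.84
Unemployment Insurance: 8.1% × $1,920.00 = $155.52
Training Fund Levy: 5.3% × $1,920.00 = $101.76
Workforce Levy: 1.4% × $1,920.00 = $26.88
Total: $126.84 + $155.52 + $101.76 + $26.88 = $411.00

$411.00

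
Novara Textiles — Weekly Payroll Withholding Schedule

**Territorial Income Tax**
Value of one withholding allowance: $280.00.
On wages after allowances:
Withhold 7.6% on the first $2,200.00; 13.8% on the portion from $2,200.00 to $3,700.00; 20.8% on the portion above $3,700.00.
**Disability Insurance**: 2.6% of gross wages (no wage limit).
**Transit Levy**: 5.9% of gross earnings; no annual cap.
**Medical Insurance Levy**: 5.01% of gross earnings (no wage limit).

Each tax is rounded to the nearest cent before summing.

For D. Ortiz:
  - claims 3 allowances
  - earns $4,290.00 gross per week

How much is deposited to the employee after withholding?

$3,370.72

Territorial Income Tax: taxable = $4,290.00 − 3×$280.00 = $3,450.00
  $167.20 + 13.8% × ($3,450.00 − $2,200.00) = $167.20 + 13.8% × $1,250.00 = $339.70
Disability Insurance: 2.6% × $4,290.00 = $111.54
Transit Levy: 5.9% × $4,290.00 = $253.11
Medical Insurance Levy: 5.01% × $4,290.00 = $214.93
Total withheld: $339.70 + $111.54 + $253.11 + $214.93 = $919.28
Net pay: $4,290.00 − $919.28 = $3,370.72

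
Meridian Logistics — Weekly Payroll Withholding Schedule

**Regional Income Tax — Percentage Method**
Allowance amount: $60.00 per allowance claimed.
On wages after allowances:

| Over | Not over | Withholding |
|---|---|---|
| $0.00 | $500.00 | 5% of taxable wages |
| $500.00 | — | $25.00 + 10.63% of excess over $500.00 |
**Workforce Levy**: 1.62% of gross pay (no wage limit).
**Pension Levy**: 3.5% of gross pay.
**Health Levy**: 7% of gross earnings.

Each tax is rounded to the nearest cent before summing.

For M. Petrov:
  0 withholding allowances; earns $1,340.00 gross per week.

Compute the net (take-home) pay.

$1,063.30

Regional Income Tax: taxable = $1,340.00
  $25.00 + 10.63% × ($1,340.00 − $500.00) = $25.00 + 10.63% × $840.00 = $114.29
Workforce Levy: 1.62% × $1,340.00 = $21.71
Pension Levy: 3.5% × $1,340.00 = $46.90
Health Levy: 7% × $1,340.00 = $93.80
Total withheld: $114.29 + $21.71 + $46.90 + $93.80 = $276.70
Net pay: $1,340.00 − $276.70 = $1,063.30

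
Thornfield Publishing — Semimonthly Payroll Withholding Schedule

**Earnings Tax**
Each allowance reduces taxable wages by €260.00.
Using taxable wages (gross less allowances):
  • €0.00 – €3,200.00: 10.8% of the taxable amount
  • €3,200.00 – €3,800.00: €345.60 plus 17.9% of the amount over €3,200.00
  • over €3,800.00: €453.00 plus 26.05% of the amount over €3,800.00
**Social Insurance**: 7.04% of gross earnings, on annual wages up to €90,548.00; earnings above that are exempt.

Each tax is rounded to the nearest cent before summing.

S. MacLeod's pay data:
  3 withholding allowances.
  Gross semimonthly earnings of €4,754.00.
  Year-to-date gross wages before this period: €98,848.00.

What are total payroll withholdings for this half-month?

€498.33

Earnings Tax: taxable = €4,754.00 − 3×€260.00 = €3,974.00
  €453.00 + 26.05% × (€3,974.00 − €3,800.00) = €453.00 + 26.05% × €174.00 = €498.33
Social Insurance: YTD €98,848.00 ≥ cap €90,548.00 → €0.00
Total: €498.33 + €0.00 = €498.33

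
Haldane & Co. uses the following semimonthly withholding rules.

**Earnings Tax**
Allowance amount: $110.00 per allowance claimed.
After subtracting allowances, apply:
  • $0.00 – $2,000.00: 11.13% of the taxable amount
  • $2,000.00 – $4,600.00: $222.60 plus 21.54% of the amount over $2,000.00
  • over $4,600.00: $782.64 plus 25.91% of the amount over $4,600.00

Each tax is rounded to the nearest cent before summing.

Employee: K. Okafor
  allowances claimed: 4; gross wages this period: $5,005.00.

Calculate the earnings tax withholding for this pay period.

$775.10

Earnings Tax: taxable = $5,005.00 − 4×$110.00 = $4,565.00
  $222.60 + 21.54% × ($4,565.00 − $2,000.00) = $222.60 + 21.54% × $2,565.00 = $775.10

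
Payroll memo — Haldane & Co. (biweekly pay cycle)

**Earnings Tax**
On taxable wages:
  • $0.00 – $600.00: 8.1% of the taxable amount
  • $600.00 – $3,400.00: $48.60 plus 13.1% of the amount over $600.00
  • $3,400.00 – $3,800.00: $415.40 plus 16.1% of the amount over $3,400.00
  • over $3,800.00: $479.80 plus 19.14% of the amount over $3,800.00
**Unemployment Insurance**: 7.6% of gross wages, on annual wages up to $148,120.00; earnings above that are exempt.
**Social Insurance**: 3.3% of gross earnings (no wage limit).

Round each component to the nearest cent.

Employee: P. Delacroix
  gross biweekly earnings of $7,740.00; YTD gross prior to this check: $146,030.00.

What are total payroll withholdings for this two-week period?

Earnings Tax: taxable = $7,740.00
  $479.80 + 19.14% × ($7,740.00 − $3,800.00) = $479.80 + 19.14% × $3,940.00 = $1,233.92
Unemployment Insurance: cap $148,120.00 − YTD $146,030.00 = $2,090.00 subject; 7.6% × $2,090.00 = $158.84
Social Insurance: 3.3% × $7,740.00 = $255.42
Total: $1,233.92 + $158.84 + $255.42 = $1,648.18

$1,648.18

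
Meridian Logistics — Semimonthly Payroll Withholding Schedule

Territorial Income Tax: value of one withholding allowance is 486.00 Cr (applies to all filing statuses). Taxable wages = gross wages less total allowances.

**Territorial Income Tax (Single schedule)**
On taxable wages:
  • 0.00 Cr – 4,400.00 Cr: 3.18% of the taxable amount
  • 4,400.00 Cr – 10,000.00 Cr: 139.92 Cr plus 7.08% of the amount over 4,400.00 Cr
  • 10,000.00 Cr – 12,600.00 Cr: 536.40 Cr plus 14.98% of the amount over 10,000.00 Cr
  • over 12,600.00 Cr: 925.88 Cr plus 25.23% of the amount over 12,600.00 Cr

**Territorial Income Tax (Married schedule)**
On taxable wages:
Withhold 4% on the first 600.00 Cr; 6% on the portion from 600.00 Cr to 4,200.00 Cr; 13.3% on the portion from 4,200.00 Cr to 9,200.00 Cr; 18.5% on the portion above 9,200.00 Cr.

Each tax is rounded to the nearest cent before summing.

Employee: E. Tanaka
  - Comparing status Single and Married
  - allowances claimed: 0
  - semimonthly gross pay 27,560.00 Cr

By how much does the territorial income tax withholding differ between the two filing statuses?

398.69 Cr

Territorial Income Tax (Single): taxable = 27,560.00 Cr
  925.88 Cr + 25.23% × (27,560.00 Cr − 12,600.00 Cr) = 925.88 Cr + 25.23% × 14,960.00 Cr = 4,700.29 Cr
Territorial Income Tax (Married): taxable = 27,560.00 Cr
  905.00 Cr + 18.5% × (27,560.00 Cr − 9,200.00 Cr) = 905.00 Cr + 18.5% × 18,360.00 Cr = 4,301.60 Cr
Difference: |4,700.29 Cr − 4,301.60 Cr| = 398.69 Cr (higher under Single)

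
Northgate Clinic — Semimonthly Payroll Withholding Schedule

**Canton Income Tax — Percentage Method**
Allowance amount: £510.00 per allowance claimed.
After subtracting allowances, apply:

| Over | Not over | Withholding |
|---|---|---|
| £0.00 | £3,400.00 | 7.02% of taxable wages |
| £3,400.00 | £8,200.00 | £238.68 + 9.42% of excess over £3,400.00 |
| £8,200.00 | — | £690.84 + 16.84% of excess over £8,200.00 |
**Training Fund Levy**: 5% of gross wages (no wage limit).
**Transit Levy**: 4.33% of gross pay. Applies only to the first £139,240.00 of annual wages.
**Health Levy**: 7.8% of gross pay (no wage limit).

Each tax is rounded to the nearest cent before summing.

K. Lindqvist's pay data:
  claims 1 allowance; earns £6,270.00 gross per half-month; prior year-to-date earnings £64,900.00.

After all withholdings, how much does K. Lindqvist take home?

£4,734.96

Canton Income Tax: taxable = £6,270.00 − 1×£510.00 = £5,760.00
  £238.68 + 9.42% × (£5,760.00 − £3,400.00) = £238.68 + 9.42% × £2,360.00 = £460.99
Training Fund Levy: 5% × £6,270.00 = £313.50
Transit Levy: 4.33% × £6,270.00 = £271.49
Health Levy: 7.8% × £6,270.00 = £489.06
Total withheld: £460.99 + £313.50 + £271.49 + £489.06 = £1,535.04
Net pay: £6,270.00 − £1,535.04 = £4,734.96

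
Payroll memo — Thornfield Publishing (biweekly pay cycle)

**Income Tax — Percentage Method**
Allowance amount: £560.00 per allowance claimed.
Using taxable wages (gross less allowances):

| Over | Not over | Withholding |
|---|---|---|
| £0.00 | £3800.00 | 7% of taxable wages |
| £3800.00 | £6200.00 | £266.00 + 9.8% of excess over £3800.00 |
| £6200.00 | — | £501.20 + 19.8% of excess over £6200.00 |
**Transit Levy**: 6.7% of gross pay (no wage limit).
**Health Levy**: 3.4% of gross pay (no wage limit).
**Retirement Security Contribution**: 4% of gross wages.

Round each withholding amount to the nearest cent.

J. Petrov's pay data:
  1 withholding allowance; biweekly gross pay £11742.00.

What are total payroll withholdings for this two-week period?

£3143.26

Income Tax: taxable = £11742.00 − 1×£560.00 = £11182.00
  £501.20 + 19.8% × (£11182.00 − £6200.00) = £501.20 + 19.8% × £4982.00 = £1487.64
Transit Levy: 6.7% × £11742.00 = £786.71
Health Levy: 3.4% × £11742.00 = £399.23
Retirement Security Contribution: 4% × £11742.00 = £469.68
Total: £1487.64 + £786.71 + £399.23 + £469.68 = £3143.26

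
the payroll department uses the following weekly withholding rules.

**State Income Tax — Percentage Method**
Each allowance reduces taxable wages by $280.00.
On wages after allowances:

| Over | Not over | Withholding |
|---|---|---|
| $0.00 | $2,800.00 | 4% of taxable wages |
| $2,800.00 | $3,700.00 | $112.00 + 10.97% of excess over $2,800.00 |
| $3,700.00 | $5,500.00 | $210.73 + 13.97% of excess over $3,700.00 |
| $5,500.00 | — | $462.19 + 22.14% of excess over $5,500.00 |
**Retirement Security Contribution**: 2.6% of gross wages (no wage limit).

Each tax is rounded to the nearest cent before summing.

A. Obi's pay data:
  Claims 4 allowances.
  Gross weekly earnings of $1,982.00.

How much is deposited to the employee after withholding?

State Income Tax: taxable = $1,982.00 − 4×$280.00 = $862.00
  4% × $862.00 = $34.48
Retirement Security Contribution: 2.6% × $1,982.00 = $51.53
Total withheld: $34.48 + $51.53 = $86.01
Net pay: $1,982.00 − $86.01 = $1,895.99

$1,895.99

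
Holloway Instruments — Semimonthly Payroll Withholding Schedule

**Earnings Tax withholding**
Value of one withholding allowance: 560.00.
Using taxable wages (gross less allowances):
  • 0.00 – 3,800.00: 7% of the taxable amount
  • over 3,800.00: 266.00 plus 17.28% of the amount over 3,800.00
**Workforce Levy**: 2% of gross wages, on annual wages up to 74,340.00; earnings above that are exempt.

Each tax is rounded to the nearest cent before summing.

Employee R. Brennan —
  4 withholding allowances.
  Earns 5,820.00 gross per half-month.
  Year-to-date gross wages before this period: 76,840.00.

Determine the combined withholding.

Earnings Tax: taxable = 5,820.00 − 4×560.00 = 3,580.00
  7% × 3,580.00 = 250.60
Workforce Levy: YTD 76,840.00 ≥ cap 74,340.00 → 0.00
Total: 250.60 + 0.00 = 250.60

250.60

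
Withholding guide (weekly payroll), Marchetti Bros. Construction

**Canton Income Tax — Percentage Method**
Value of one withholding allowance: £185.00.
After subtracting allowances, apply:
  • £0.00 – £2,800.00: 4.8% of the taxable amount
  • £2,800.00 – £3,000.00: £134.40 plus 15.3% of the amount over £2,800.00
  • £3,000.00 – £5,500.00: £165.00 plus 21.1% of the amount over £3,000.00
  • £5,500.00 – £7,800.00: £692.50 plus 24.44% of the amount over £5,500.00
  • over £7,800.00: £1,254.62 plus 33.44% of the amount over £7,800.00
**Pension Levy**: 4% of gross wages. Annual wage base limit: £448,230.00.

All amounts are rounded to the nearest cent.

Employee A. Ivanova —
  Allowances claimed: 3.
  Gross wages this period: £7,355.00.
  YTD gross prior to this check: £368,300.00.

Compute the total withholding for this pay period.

Canton Income Tax: taxable = £7,355.00 − 3×£185.00 = £6,800.00
  £692.50 + 24.44% × (£6,800.00 − £5,500.00) = £692.50 + 24.44% × £1,300.00 = £1,010.22
Pension Levy: 4% × £7,355.00 = £294.20
Total: £1,010.22 + £294.20 = £1,304.42

£1,304.42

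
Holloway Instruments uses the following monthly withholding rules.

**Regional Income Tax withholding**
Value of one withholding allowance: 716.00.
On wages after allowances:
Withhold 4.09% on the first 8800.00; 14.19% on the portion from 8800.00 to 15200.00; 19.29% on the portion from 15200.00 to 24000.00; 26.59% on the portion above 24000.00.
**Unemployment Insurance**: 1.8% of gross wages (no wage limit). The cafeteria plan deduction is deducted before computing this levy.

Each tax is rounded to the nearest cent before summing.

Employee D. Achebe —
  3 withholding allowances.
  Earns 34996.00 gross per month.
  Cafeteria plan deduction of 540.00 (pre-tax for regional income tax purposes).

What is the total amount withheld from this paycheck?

5794.91

Regional Income Tax: taxable = 34996.00 − 540.00 − 3×716.00 = 32308.00
  2965.60 + 26.59% × (32308.00 − 24000.00) = 2965.60 + 26.59% × 8308.00 = 5174.70
Unemployment Insurance: 1.8% × 34456.00 = 620.21
Total: 5174.70 + 620.21 = 5794.91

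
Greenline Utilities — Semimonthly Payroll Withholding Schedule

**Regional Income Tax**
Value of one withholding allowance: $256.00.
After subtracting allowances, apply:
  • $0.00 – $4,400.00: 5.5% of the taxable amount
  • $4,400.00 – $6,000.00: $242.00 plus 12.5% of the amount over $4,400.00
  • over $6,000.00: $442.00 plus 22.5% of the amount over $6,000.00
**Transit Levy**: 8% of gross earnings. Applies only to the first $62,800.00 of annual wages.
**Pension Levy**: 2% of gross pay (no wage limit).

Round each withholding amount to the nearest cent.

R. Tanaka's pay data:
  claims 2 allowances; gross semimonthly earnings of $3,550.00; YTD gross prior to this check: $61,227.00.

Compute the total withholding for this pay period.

$363.93

Regional Income Tax: taxable = $3,550.00 − 2×$256.00 = $3,038.00
  5.5% × $3,038.00 = $167.09
Transit Levy: cap $62,800.00 − YTD $61,227.00 = $1,573.00 subject; 8% × $1,573.00 = $125.84
Pension Levy: 2% × $3,550.00 = $71.00
Total: $167.09 + $125.84 + $71.00 = $363.93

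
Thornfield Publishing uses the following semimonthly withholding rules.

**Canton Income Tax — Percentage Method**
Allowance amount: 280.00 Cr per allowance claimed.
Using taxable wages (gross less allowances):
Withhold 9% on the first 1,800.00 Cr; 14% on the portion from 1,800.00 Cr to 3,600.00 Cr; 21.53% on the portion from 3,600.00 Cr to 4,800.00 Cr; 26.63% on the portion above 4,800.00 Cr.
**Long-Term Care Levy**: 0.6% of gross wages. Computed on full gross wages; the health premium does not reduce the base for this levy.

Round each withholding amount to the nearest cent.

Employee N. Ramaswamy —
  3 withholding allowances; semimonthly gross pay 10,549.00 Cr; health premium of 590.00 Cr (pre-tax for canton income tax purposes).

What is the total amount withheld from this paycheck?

1,885.80 Cr

Canton Income Tax: taxable = 10,549.00 Cr − 590.00 Cr − 3×280.00 Cr = 9,119.00 Cr
  672.36 Cr + 26.63% × (9,119.00 Cr − 4,800.00 Cr) = 672.36 Cr + 26.63% × 4,319.00 Cr = 1,822.51 Cr
Long-Term Care Levy: 0.6% × 10,549.00 Cr = 63.29 Cr
Total: 1,822.51 Cr + 63.29 Cr = 1,885.80 Cr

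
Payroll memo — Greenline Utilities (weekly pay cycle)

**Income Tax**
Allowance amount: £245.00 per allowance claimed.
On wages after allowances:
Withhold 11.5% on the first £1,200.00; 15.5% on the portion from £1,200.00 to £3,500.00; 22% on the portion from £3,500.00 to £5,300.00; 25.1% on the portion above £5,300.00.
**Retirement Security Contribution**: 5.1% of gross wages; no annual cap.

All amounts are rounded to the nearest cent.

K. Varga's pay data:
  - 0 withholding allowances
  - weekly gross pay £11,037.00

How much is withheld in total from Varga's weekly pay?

£2,893.38

Income Tax: taxable = £11,037.00
  £890.50 + 25.1% × (£11,037.00 − £5,300.00) = £890.50 + 25.1% × £5,737.00 = £2,330.49
Retirement Security Contribution: 5.1% × £11,037.00 = £562.89
Total: £2,330.49 + £562.89 = £2,893.38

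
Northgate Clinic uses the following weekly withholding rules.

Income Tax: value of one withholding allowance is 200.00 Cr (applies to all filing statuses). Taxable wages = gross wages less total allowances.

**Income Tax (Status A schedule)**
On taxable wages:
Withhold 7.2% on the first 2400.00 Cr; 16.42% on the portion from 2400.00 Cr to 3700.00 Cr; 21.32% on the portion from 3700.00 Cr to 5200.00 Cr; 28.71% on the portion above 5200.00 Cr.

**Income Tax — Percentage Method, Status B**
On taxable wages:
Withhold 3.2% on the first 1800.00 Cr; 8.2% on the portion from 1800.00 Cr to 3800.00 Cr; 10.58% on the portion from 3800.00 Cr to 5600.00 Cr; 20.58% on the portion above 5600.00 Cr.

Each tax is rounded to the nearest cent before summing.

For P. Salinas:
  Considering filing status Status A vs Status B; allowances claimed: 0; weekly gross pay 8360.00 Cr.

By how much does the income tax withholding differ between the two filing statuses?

Income Tax (Status A): taxable = 8360.00 Cr
  706.06 Cr + 28.71% × (8360.00 Cr − 5200.00 Cr) = 706.06 Cr + 28.71% × 3160.00 Cr = 1613.30 Cr
Income Tax (Status B): taxable = 8360.00 Cr
  412.04 Cr + 20.58% × (8360.00 Cr − 5600.00 Cr) = 412.04 Cr + 20.58% × 2760.00 Cr = 980.05 Cr
Difference: |1613.30 Cr − 980.05 Cr| = 633.25 Cr (higher under Status A)

633.25 Cr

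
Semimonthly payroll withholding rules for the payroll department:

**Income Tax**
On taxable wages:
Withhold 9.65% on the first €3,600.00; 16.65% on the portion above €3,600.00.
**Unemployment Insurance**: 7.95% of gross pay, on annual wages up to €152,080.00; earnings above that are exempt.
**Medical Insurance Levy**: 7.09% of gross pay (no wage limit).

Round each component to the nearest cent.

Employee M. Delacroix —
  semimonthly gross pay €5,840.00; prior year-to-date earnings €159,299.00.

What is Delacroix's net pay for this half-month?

Income Tax: taxable = €5,840.00
  €347.40 + 16.65% × (€5,840.00 − €3,600.00) = €347.40 + 16.65% × €2,240.00 = €720.36
Unemployment Insurance: YTD €159,299.00 ≥ cap €152,080.00 → €0.00
Medical Insurance Levy: 7.09% × €5,840.00 = €414.06
Total withheld: €720.36 + €0.00 + €414.06 = €1,134.42
Net pay: €5,840.00 − €1,134.42 = €4,705.58

€4,705.58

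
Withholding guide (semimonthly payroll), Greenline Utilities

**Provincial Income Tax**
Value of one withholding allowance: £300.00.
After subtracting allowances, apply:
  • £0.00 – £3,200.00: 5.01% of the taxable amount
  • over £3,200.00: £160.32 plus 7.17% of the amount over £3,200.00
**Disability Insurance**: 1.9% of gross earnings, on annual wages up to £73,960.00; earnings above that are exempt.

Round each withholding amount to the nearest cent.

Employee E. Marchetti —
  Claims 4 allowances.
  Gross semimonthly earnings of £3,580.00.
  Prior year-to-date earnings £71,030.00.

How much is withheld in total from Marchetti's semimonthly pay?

Provincial Income Tax: taxable = £3,580.00 − 4×£300.00 = £2,380.00
  5.01% × £2,380.00 = £119.24
Disability Insurance: cap £73,960.00 − YTD £71,030.00 = £2,930.00 subject; 1.9% × £2,930.00 = £55.67
Total: £119.24 + £55.67 = £174.91

£174.91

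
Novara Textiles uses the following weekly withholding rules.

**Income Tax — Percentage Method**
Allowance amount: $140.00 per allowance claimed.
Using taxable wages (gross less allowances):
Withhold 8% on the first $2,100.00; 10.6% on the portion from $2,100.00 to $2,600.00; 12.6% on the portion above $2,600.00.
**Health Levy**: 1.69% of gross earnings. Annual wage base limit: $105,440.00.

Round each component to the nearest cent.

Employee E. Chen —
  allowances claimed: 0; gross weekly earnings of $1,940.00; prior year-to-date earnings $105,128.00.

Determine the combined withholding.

Income Tax: taxable = $1,940.00
  8% × $1,940.00 = $155.20
Health Levy: cap $105,440.00 − YTD $105,128.00 = $312.00 subject; 1.69% × $312.00 = $5.27
Total: $155.20 + $5.27 = $160.47

$160.47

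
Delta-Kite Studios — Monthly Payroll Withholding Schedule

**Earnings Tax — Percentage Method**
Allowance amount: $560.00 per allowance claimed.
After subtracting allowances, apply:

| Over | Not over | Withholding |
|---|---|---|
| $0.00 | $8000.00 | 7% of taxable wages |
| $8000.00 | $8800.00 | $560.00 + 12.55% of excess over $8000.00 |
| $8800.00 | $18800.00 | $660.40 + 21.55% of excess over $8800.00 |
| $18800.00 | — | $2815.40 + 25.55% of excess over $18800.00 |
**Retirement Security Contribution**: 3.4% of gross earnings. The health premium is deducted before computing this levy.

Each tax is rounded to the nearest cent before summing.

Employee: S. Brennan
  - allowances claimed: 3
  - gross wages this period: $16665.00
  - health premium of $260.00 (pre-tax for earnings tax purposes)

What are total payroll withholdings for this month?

Earnings Tax: taxable = $16665.00 − $260.00 − 3×$560.00 = $14725.00
  $660.40 + 21.55% × ($14725.00 − $8800.00) = $660.40 + 21.55% × $5925.00 = $1937.24
Retirement Security Contribution: 3.4% × $16405.00 = $557.77
Total: $1937.24 + $557.77 = $2495.01

$2495.01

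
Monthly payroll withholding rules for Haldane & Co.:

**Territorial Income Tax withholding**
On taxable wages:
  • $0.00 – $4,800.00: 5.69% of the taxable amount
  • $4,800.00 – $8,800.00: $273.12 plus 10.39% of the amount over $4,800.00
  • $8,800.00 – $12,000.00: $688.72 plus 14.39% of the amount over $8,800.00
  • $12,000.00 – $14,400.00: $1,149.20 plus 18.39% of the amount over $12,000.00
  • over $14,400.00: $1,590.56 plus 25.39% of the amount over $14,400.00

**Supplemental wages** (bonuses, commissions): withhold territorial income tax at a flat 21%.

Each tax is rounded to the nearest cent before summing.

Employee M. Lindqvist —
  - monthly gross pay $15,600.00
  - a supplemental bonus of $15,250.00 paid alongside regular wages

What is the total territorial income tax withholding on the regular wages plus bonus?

Territorial Income Tax: taxable = $15,600.00
  $1,590.56 + 25.39% × ($15,600.00 − $14,400.00) = $1,590.56 + 25.39% × $1,200.00 = $1,895.24
Supplemental (21% flat on bonus): 21% × $15,250.00 = $3,202.50
Total territorial income tax: $1,895.24 + $3,202.50 = $5,097.74

$5,097.74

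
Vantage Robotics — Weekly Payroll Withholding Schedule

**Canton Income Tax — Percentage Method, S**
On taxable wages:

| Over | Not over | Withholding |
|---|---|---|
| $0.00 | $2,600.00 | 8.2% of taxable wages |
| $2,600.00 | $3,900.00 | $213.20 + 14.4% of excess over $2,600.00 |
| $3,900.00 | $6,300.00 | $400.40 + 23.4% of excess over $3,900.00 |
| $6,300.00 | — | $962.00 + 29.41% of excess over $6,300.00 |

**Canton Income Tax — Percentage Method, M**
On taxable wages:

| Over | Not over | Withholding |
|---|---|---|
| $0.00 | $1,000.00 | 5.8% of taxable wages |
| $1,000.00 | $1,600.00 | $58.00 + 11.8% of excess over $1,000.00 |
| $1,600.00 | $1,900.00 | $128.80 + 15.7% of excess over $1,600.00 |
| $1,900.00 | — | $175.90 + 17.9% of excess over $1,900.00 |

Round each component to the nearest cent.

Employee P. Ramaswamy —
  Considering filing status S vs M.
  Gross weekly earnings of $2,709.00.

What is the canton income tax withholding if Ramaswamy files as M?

Canton Income Tax (M): taxable = $2,709.00
  $175.90 + 17.9% × ($2,709.00 − $1,900.00) = $175.90 + 17.9% × $809.00 = $320.71

$320.71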